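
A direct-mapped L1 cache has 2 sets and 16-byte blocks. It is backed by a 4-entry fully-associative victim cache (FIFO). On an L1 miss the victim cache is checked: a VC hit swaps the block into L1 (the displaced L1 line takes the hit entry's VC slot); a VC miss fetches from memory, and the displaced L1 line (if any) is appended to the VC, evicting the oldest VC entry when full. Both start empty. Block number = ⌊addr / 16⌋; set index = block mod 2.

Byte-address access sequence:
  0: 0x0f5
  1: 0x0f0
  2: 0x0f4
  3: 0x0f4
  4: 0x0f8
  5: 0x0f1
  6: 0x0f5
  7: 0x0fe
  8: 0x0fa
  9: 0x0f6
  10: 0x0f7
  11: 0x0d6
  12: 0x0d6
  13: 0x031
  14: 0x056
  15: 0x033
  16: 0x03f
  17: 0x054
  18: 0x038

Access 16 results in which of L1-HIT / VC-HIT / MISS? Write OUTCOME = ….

#0 0xf5→b15/s1 MISS; vc=[]
#1 0xf0→b15/s1 L1-HIT; vc=[]
#2 0xf4→b15/s1 L1-HIT; vc=[]
#3 0xf4→b15/s1 L1-HIT; vc=[]
#4 0xf8→b15/s1 L1-HIT; vc=[]
#5 0xf1→b15/s1 L1-HIT; vc=[]
#6 0xf5→b15/s1 L1-HIT; vc=[]
#7 0xfe→b15/s1 L1-HIT; vc=[]
#8 0xfa→b15/s1 L1-HIT; vc=[]
#9 0xf6→b15/s1 L1-HIT; vc=[]
#10 0xf7→b15/s1 L1-HIT; vc=[]
#11 0xd6→b13/s1 MISS; vc=[15]
#12 0xd6→b13/s1 L1-HIT; vc=[15]
#13 0x31→b3/s1 MISS; vc=[15,13]
#14 0x56→b5/s1 MISS; vc=[15,13,3]
#15 0x33→b3/s1 VC-HIT; vc=[15,13,5]
#16 0x3f→b3/s1 L1-HIT; vc=[15,13,5]
#17 0x54→b5/s1 VC-HIT; vc=[15,13,3]
#18 0x38→b3/s1 VC-HIT; vc=[15,13,5]

OUTCOME = L1-HIT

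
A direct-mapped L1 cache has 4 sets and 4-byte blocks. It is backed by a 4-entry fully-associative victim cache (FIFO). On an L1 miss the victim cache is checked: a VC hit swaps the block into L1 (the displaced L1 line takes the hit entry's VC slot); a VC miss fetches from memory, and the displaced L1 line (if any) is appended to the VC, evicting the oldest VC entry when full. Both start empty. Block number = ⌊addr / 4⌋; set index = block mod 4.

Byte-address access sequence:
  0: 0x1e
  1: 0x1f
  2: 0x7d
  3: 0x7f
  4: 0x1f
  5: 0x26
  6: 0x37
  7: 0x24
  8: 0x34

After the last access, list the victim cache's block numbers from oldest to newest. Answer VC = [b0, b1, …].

#0 0x1e→b7/s3 MISS; vc=[]
#1 0x1f→b7/s3 L1-HIT; vc=[]
#2 0x7d→b31/s3 MISS; vc=[7]
#3 0x7f→b31/s3 L1-HIT; vc=[7]
#4 0x1f→b7/s3 VC-HIT; vc=[31]
#5 0x26→b9/s1 MISS; vc=[31]
#6 0x37→b13/s1 MISS; vc=[31,9]
#7 0x24→b9/s1 VC-HIT; vc=[31,13]
#8 0x34→b13/s1 VC-HIT; vc=[31,9]

VC = [31, 9]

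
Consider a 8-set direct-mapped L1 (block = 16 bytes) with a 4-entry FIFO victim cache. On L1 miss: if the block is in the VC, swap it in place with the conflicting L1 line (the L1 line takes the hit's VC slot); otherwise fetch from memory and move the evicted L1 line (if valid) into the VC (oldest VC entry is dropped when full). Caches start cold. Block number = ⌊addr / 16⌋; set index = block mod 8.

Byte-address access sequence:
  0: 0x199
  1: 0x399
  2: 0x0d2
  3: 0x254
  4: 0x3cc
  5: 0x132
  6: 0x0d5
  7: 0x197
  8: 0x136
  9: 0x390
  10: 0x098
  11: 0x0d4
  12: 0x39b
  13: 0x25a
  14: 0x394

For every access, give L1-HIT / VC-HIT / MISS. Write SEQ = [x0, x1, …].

0: 0x199 (blk 25, set 1) → MISS  vc=[]
1: 0x399 (blk 57, set 1) → MISS  vc=[25]
2: 0xd2 (blk 13, set 5) → MISS  vc=[25]
3: 0x254 (blk 37, set 5) → MISS  vc=[25, 13]
4: 0x3cc (blk 60, set 4) → MISS  vc=[25, 13]
5: 0x132 (blk 19, set 3) → MISS  vc=[25, 13]
6: 0xd5 (blk 13, set 5) → VC-HIT  vc=[25, 37]
7: 0x197 (blk 25, set 1) → VC-HIT  vc=[57, 37]
8: 0x136 (blk 19, set 3) → L1-HIT  vc=[57, 37]
9: 0x390 (blk 57, set 1) → VC-HIT  vc=[25, 37]
10: 0x98 (blk 9, set 1) → MISS  vc=[25, 37, 57]
11: 0xd4 (blk 13, set 5) → L1-HIT  vc=[25, 37, 57]
12: 0x39b (blk 57, set 1) → VC-HIT  vc=[25, 37, 9]
13: 0x25a (blk 37, set 5) → VC-HIT  vc=[25, 13, 9]
14: 0x394 (blk 57, set 1) → L1-HIT  vc=[25, 13, 9]

SEQ = [MISS, MISS, MISS, MISS, MISS, MISS, VC-HIT, VC-HIT, L1-HIT, VC-HIT, MISS, L1-HIT, VC-HIT, VC-HIT, L1-HIT]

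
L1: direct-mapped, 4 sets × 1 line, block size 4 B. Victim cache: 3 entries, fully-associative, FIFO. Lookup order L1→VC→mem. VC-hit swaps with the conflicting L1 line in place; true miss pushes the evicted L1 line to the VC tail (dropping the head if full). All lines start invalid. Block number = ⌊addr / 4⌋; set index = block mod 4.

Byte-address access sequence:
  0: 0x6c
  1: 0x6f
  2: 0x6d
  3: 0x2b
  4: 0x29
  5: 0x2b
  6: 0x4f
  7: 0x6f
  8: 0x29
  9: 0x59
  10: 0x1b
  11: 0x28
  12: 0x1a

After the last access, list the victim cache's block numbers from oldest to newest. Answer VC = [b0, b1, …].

VC = [19, 10, 22]

#0 0x6c→b27/s3 MISS; vc=[]
#1 0x6f→b27/s3 L1-HIT; vc=[]
#2 0x6d→b27/s3 L1-HIT; vc=[]
#3 0x2b→b10/s2 MISS; vc=[]
#4 0x29→b10/s2 L1-HIT; vc=[]
#5 0x2b→b10/s2 L1-HIT; vc=[]
#6 0x4f→b19/s3 MISS; vc=[27]
#7 0x6f→b27/s3 VC-HIT; vc=[19]
#8 0x29→b10/s2 L1-HIT; vc=[19]
#9 0x59→b22/s2 MISS; vc=[19,10]
#10 0x1b→b6/s2 MISS; vc=[19,10,22]
#11 0x28→b10/s2 VC-HIT; vc=[19,6,22]
#12 0x1a→b6/s2 VC-HIT; vc=[19,10,22]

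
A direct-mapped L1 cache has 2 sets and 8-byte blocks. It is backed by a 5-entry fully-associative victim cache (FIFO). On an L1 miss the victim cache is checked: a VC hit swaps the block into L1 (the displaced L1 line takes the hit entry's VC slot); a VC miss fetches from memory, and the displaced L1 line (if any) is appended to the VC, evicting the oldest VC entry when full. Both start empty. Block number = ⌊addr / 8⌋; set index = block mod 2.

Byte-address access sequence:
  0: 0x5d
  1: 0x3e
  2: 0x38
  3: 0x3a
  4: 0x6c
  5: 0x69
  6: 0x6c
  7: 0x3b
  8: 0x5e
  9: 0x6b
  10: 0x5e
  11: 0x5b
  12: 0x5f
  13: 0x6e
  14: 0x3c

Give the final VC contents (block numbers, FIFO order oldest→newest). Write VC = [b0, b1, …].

  [0] addr=0x5d blk=11 s=1: MISS | VC []
  [1] addr=0x3e blk=7 s=1: MISS | VC [11]
  [2] addr=0x38 blk=7 s=1: L1-HIT | VC [11]
  [3] addr=0x3a blk=7 s=1: L1-HIT | VC [11]
  [4] addr=0x6c blk=13 s=1: MISS | VC [11, 7]
  [5] addr=0x69 blk=13 s=1: L1-HIT | VC [11, 7]
  [6] addr=0x6c blk=13 s=1: L1-HIT | VC [11, 7]
  [7] addr=0x3b blk=7 s=1: VC-HIT | VC [11, 13]
  [8] addr=0x5e blk=11 s=1: VC-HIT | VC [7, 13]
  [9] addr=0x6b blk=13 s=1: VC-HIT | VC [7, 11]
  [10] addr=0x5e blk=11 s=1: VC-HIT | VC [7, 13]
  [11] addr=0x5b blk=11 s=1: L1-HIT | VC [7, 13]
  [12] addr=0x5f blk=11 s=1: L1-HIT | VC [7, 13]
  [13] addr=0x6e blk=13 s=1: VC-HIT | VC [7, 11]
  [14] addr=0x3c blk=7 s=1: VC-HIT | VC [13, 11]

VC = [13, 11]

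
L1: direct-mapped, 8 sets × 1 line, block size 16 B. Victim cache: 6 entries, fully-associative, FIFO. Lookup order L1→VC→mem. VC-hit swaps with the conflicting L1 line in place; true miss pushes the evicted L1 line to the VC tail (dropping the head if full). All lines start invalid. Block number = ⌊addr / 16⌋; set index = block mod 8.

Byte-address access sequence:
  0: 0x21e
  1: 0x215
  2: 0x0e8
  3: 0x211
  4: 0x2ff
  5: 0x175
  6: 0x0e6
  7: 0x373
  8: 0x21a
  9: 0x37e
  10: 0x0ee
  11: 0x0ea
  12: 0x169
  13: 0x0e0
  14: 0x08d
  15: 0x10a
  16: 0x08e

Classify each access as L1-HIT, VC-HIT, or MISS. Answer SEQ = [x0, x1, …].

SEQ = [MISS, L1-HIT, MISS, L1-HIT, MISS, MISS, L1-HIT, MISS, L1-HIT, L1-HIT, L1-HIT, L1-HIT, MISS, VC-HIT, MISS, MISS, VC-HIT]

  [0] addr=0x21e blk=33 s=1: MISS | VC []
  [1] addr=0x215 blk=33 s=1: L1-HIT | VC []
  [2] addr=0xe8 blk=14 s=6: MISS | VC []
  [3] addr=0x211 blk=33 s=1: L1-HIT | VC []
  [4] addr=0x2ff blk=47 s=7: MISS | VC []
  [5] addr=0x175 blk=23 s=7: MISS | VC [47]
  [6] addr=0xe6 blk=14 s=6: L1-HIT | VC [47]
  [7] addr=0x373 blk=55 s=7: MISS | VC [47, 23]
  [8] addr=0x21a blk=33 s=1: L1-HIT | VC [47, 23]
  [9] addr=0x37e blk=55 s=7: L1-HIT | VC [47, 23]
  [10] addr=0xee blk=14 s=6: L1-HIT | VC [47, 23]
  [11] addr=0xea blk=14 s=6: L1-HIT | VC [47, 23]
  [12] addr=0x169 blk=22 s=6: MISS | VC [47, 23, 14]
  [13] addr=0xe0 blk=14 s=6: VC-HIT | VC [47, 23, 22]
  [14] addr=0x8d blk=8 s=0: MISS | VC [47, 23, 22]
  [15] addr=0x10a blk=16 s=0: MISS | VC [47, 23, 22, 8]
  [16] addr=0x8e blk=8 s=0: VC-HIT | VC [47, 23, 22, 16]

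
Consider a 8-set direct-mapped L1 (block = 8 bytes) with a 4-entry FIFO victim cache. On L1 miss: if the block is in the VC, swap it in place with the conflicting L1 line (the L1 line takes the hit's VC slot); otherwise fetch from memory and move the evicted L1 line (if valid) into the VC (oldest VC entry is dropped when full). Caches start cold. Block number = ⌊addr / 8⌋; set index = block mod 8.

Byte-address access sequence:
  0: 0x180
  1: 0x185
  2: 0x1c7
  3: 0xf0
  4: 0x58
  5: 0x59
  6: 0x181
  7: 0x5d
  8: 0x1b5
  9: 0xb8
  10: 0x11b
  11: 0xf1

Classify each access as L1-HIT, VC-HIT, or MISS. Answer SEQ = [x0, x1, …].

SEQ = [MISS, L1-HIT, MISS, MISS, MISS, L1-HIT, VC-HIT, L1-HIT, MISS, MISS, MISS, VC-HIT]

#0 0x180→b48/s0 MISS; vc=[]
#1 0x185→b48/s0 L1-HIT; vc=[]
#2 0x1c7→b56/s0 MISS; vc=[48]
#3 0xf0→b30/s6 MISS; vc=[48]
#4 0x58→b11/s3 MISS; vc=[48]
#5 0x59→b11/s3 L1-HIT; vc=[48]
#6 0x181→b48/s0 VC-HIT; vc=[56]
#7 0x5d→b11/s3 L1-HIT; vc=[56]
#8 0x1b5→b54/s6 MISS; vc=[56,30]
#9 0xb8→b23/s7 MISS; vc=[56,30]
#10 0x11b→b35/s3 MISS; vc=[56,30,11]
#11 0xf1→b30/s6 VC-HIT; vc=[56,54,11]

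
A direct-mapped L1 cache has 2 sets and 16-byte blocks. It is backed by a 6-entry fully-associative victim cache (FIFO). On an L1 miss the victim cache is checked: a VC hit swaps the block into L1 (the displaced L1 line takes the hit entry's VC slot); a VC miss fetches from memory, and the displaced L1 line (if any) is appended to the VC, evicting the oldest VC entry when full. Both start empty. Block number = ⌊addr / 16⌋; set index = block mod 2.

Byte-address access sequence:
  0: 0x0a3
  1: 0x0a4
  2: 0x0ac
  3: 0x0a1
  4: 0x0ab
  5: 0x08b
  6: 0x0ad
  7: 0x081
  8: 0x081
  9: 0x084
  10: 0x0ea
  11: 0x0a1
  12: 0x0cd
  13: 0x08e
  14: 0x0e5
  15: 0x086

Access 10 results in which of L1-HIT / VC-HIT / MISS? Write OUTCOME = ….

0: 0xa3 (blk 10, set 0) → MISS  vc=[]
1: 0xa4 (blk 10, set 0) → L1-HIT  vc=[]
2: 0xac (blk 10, set 0) → L1-HIT  vc=[]
3: 0xa1 (blk 10, set 0) → L1-HIT  vc=[]
4: 0xab (blk 10, set 0) → L1-HIT  vc=[]
5: 0x8b (blk 8, set 0) → MISS  vc=[10]
6: 0xad (blk 10, set 0) → VC-HIT  vc=[8]
7: 0x81 (blk 8, set 0) → VC-HIT  vc=[10]
8: 0x81 (blk 8, set 0) → L1-HIT  vc=[10]
9: 0x84 (blk 8, set 0) → L1-HIT  vc=[10]
10: 0xea (blk 14, set 0) → MISS  vc=[10, 8]
11: 0xa1 (blk 10, set 0) → VC-HIT  vc=[14, 8]
12: 0xcd (blk 12, set 0) → MISS  vc=[14, 8, 10]
13: 0x8e (blk 8, set 0) → VC-HIT  vc=[14, 12, 10]
14: 0xe5 (blk 14, set 0) → VC-HIT  vc=[8, 12, 10]
15: 0x86 (blk 8, set 0) → VC-HIT  vc=[14, 12, 10]

OUTCOME = MISS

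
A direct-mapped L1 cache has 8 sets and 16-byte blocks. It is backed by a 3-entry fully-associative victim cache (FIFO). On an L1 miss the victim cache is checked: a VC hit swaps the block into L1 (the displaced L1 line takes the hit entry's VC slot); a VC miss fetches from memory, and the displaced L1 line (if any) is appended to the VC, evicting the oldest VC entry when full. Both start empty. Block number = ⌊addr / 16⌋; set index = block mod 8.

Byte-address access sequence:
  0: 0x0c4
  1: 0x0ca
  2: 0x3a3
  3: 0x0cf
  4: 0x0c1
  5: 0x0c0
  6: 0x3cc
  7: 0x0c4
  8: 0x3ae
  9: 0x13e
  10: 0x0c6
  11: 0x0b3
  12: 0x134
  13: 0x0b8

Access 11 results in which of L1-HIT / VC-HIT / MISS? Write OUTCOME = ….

OUTCOME = MISS

  [0] addr=0xc4 blk=12 s=4: MISS | VC []
  [1] addr=0xca blk=12 s=4: L1-HIT | VC []
  [2] addr=0x3a3 blk=58 s=2: MISS | VC []
  [3] addr=0xcf blk=12 s=4: L1-HIT | VC []
  [4] addr=0xc1 blk=12 s=4: L1-HIT | VC []
  [5] addr=0xc0 blk=12 s=4: L1-HIT | VC []
  [6] addr=0x3cc blk=60 s=4: MISS | VC [12]
  [7] addr=0xc4 blk=12 s=4: VC-HIT | VC [60]
  [8] addr=0x3ae blk=58 s=2: L1-HIT | VC [60]
  [9] addr=0x13e blk=19 s=3: MISS | VC [60]
  [10] addr=0xc6 blk=12 s=4: L1-HIT | VC [60]
  [11] addr=0xb3 blk=11 s=3: MISS | VC [60, 19]
  [12] addr=0x134 blk=19 s=3: VC-HIT | VC [60, 11]
  [13] addr=0xb8 blk=11 s=3: VC-HIT | VC [60, 19]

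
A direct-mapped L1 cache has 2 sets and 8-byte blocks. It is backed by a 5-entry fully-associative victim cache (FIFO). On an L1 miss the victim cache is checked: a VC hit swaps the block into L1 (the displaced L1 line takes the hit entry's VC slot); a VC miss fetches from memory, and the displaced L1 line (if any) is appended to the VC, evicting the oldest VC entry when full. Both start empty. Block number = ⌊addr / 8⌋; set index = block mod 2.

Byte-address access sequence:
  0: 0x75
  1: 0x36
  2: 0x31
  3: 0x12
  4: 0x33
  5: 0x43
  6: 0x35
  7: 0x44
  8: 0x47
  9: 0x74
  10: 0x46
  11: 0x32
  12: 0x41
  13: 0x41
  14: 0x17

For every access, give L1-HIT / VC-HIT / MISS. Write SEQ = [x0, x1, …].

SEQ = [MISS, MISS, L1-HIT, MISS, VC-HIT, MISS, VC-HIT, VC-HIT, L1-HIT, VC-HIT, VC-HIT, VC-HIT, VC-HIT, L1-HIT, VC-HIT]

  [0] addr=0x75 blk=14 s=0: MISS | VC []
  [1] addr=0x36 blk=6 s=0: MISS | VC [14]
  [2] addr=0x31 blk=6 s=0: L1-HIT | VC [14]
  [3] addr=0x12 blk=2 s=0: MISS | VC [14, 6]
  [4] addr=0x33 blk=6 s=0: VC-HIT | VC [14, 2]
  [5] addr=0x43 blk=8 s=0: MISS | VC [14, 2, 6]
  [6] addr=0x35 blk=6 s=0: VC-HIT | VC [14, 2, 8]
  [7] addr=0x44 blk=8 s=0: VC-HIT | VC [14, 2, 6]
  [8] addr=0x47 blk=8 s=0: L1-HIT | VC [14, 2, 6]
  [9] addr=0x74 blk=14 s=0: VC-HIT | VC [8, 2, 6]
  [10] addr=0x46 blk=8 s=0: VC-HIT | VC [14, 2, 6]
  [11] addr=0x32 blk=6 s=0: VC-HIT | VC [14, 2, 8]
  [12] addr=0x41 blk=8 s=0: VC-HIT | VC [14, 2, 6]
  [13] addr=0x41 blk=8 s=0: L1-HIT | VC [14, 2, 6]
  [14] addr=0x17 blk=2 s=0: VC-HIT | VC [14, 8, 6]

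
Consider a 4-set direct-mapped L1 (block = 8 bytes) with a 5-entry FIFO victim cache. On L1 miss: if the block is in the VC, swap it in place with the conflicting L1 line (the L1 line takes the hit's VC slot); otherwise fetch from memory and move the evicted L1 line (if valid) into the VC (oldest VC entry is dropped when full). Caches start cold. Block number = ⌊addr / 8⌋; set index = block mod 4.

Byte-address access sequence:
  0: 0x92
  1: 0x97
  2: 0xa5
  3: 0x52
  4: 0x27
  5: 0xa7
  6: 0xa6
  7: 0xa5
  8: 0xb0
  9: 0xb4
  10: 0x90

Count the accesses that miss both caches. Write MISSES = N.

  [0] addr=0x92 blk=18 s=2: MISS | VC []
  [1] addr=0x97 blk=18 s=2: L1-HIT | VC []
  [2] addr=0xa5 blk=20 s=0: MISS | VC []
  [3] addr=0x52 blk=10 s=2: MISS | VC [18]
  [4] addr=0x27 blk=4 s=0: MISS | VC [18, 20]
  [5] addr=0xa7 blk=20 s=0: VC-HIT | VC [18, 4]
  [6] addr=0xa6 blk=20 s=0: L1-HIT | VC [18, 4]
  [7] addr=0xa5 blk=20 s=0: L1-HIT | VC [18, 4]
  [8] addr=0xb0 blk=22 s=2: MISS | VC [18, 4, 10]
  [9] addr=0xb4 blk=22 s=2: L1-HIT | VC [18, 4, 10]
  [10] addr=0x90 blk=18 s=2: VC-HIT | VC [22, 4, 10]

MISSES = 5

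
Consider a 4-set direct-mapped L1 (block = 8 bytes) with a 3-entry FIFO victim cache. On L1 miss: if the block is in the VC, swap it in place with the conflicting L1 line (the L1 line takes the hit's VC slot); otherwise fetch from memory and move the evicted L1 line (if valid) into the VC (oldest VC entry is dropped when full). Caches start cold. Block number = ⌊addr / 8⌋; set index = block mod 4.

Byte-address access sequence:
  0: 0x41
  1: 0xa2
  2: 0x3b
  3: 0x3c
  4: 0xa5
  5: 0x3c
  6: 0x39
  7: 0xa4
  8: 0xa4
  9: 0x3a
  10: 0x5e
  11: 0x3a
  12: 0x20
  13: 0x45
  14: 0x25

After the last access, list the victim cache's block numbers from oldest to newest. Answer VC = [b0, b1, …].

#0 0x41→b8/s0 MISS; vc=[]
#1 0xa2→b20/s0 MISS; vc=[8]
#2 0x3b→b7/s3 MISS; vc=[8]
#3 0x3c→b7/s3 L1-HIT; vc=[8]
#4 0xa5→b20/s0 L1-HIT; vc=[8]
#5 0x3c→b7/s3 L1-HIT; vc=[8]
#6 0x39→b7/s3 L1-HIT; vc=[8]
#7 0xa4→b20/s0 L1-HIT; vc=[8]
#8 0xa4→b20/s0 L1-HIT; vc=[8]
#9 0x3a→b7/s3 L1-HIT; vc=[8]
#10 0x5e→b11/s3 MISS; vc=[8,7]
#11 0x3a→b7/s3 VC-HIT; vc=[8,11]
#12 0x20→b4/s0 MISS; vc=[8,11,20]
#13 0x45→b8/s0 VC-HIT; vc=[4,11,20]
#14 0x25→b4/s0 VC-HIT; vc=[8,11,20]

VC = [8, 11, 20]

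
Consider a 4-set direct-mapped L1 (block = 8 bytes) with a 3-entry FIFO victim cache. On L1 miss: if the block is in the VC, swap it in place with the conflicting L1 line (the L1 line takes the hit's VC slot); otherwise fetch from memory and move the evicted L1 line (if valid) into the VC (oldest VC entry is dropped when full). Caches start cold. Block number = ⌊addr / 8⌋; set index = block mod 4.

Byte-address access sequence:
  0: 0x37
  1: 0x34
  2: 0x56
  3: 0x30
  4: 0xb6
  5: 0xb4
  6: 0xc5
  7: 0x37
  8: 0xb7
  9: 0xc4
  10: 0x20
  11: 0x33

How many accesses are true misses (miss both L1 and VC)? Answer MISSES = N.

  [0] addr=0x37 blk=6 s=2: MISS | VC []
  [1] addr=0x34 blk=6 s=2: L1-HIT | VC []
  [2] addr=0x56 blk=10 s=2: MISS | VC [6]
  [3] addr=0x30 blk=6 s=2: VC-HIT | VC [10]
  [4] addr=0xb6 blk=22 s=2: MISS | VC [10, 6]
  [5] addr=0xb4 blk=22 s=2: L1-HIT | VC [10, 6]
  [6] addr=0xc5 blk=24 s=0: MISS | VC [10, 6]
  [7] addr=0x37 blk=6 s=2: VC-HIT | VC [10, 22]
  [8] addr=0xb7 blk=22 s=2: VC-HIT | VC [10, 6]
  [9] addr=0xc4 blk=24 s=0: L1-HIT | VC [10, 6]
  [10] addr=0x20 blk=4 s=0: MISS | VC [10, 6, 24]
  [11] addr=0x33 blk=6 s=2: VC-HIT | VC [10, 22, 24]

MISSES = 5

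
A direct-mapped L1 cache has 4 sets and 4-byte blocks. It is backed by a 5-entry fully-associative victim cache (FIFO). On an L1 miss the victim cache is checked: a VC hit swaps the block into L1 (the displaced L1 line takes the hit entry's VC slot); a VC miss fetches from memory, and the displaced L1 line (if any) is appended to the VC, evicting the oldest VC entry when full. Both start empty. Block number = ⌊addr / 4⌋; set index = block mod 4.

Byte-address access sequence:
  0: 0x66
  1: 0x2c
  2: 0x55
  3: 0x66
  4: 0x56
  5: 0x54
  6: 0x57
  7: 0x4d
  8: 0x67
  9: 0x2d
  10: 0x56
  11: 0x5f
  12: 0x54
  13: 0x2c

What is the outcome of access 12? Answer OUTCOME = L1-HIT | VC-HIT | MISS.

0: 0x66 (blk 25, set 1) → MISS  vc=[]
1: 0x2c (blk 11, set 3) → MISS  vc=[]
2: 0x55 (blk 21, set 1) → MISS  vc=[25]
3: 0x66 (blk 25, set 1) → VC-HIT  vc=[21]
4: 0x56 (blk 21, set 1) → VC-HIT  vc=[25]
5: 0x54 (blk 21, set 1) → L1-HIT  vc=[25]
6: 0x57 (blk 21, set 1) → L1-HIT  vc=[25]
7: 0x4d (blk 19, set 3) → MISS  vc=[25, 11]
8: 0x67 (blk 25, set 1) → VC-HIT  vc=[21, 11]
9: 0x2d (blk 11, set 3) → VC-HIT  vc=[21, 19]
10: 0x56 (blk 21, set 1) → VC-HIT  vc=[25, 19]
11: 0x5f (blk 23, set 3) → MISS  vc=[25, 19, 11]
12: 0x54 (blk 21, set 1) → L1-HIT  vc=[25, 19, 11]
13: 0x2c (blk 11, set 3) → VC-HIT  vc=[25, 19, 23]

OUTCOME = L1-HIT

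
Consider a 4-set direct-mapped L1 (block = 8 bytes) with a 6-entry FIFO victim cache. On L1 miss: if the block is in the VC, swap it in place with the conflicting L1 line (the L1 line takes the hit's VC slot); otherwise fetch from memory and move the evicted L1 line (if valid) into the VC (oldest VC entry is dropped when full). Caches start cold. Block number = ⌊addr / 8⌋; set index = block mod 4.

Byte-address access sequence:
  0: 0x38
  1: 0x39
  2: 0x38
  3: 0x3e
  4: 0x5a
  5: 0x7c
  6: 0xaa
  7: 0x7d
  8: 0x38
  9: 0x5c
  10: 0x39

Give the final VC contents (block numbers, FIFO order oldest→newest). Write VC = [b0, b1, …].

  [0] addr=0x38 blk=7 s=3: MISS | VC []
  [1] addr=0x39 blk=7 s=3: L1-HIT | VC []
  [2] addr=0x38 blk=7 s=3: L1-HIT | VC []
  [3] addr=0x3e blk=7 s=3: L1-HIT | VC []
  [4] addr=0x5a blk=11 s=3: MISS | VC [7]
  [5] addr=0x7c blk=15 s=3: MISS | VC [7, 11]
  [6] addr=0xaa blk=21 s=1: MISS | VC [7, 11]
  [7] addr=0x7d blk=15 s=3: L1-HIT | VC [7, 11]
  [8] addr=0x38 blk=7 s=3: VC-HIT | VC [15, 11]
  [9] addr=0x5c blk=11 s=3: VC-HIT | VC [15, 7]
  [10] addr=0x39 blk=7 s=3: VC-HIT | VC [15, 11]

VC = [15, 11]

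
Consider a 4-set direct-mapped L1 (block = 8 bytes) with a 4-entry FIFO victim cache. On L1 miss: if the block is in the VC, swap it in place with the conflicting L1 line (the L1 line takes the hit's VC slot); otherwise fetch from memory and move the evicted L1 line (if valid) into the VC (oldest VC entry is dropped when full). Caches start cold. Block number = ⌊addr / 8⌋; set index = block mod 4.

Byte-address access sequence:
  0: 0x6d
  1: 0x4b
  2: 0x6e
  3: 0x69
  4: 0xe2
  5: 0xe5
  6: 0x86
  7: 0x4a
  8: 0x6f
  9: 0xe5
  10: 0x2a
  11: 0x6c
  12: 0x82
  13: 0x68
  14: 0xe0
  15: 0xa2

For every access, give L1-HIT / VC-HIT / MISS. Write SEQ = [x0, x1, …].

#0 0x6d→b13/s1 MISS; vc=[]
#1 0x4b→b9/s1 MISS; vc=[13]
#2 0x6e→b13/s1 VC-HIT; vc=[9]
#3 0x69→b13/s1 L1-HIT; vc=[9]
#4 0xe2→b28/s0 MISS; vc=[9]
#5 0xe5→b28/s0 L1-HIT; vc=[9]
#6 0x86→b16/s0 MISS; vc=[9,28]
#7 0x4a→b9/s1 VC-HIT; vc=[13,28]
#8 0x6f→b13/s1 VC-HIT; vc=[9,28]
#9 0xe5→b28/s0 VC-HIT; vc=[9,16]
#10 0x2a→b5/s1 MISS; vc=[9,16,13]
#11 0x6c→b13/s1 VC-HIT; vc=[9,16,5]
#12 0x82→b16/s0 VC-HIT; vc=[9,28,5]
#13 0x68→b13/s1 L1-HIT; vc=[9,28,5]
#14 0xe0→b28/s0 VC-HIT; vc=[9,16,5]
#15 0xa2→b20/s0 MISS; vc=[9,16,5,28]

SEQ = [MISS, MISS, VC-HIT, L1-HIT, MISS, L1-HIT, MISS, VC-HIT, VC-HIT, VC-HIT, MISS, VC-HIT, VC-HIT, L1-HIT, VC-HIT, MISS]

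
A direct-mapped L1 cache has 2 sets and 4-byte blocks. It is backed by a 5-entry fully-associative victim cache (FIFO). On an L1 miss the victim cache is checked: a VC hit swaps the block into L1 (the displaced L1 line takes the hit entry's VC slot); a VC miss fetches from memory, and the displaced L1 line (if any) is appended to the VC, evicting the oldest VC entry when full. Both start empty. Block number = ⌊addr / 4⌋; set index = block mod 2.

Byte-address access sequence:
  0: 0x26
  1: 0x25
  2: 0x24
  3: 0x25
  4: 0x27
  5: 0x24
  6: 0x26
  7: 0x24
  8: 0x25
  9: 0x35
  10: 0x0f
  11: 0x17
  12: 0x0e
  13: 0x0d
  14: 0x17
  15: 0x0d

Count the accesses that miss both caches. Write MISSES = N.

#0 0x26→b9/s1 MISS; vc=[]
#1 0x25→b9/s1 L1-HIT; vc=[]
#2 0x24→b9/s1 L1-HIT; vc=[]
#3 0x25→b9/s1 L1-HIT; vc=[]
#4 0x27→b9/s1 L1-HIT; vc=[]
#5 0x24→b9/s1 L1-HIT; vc=[]
#6 0x26→b9/s1 L1-HIT; vc=[]
#7 0x24→b9/s1 L1-HIT; vc=[]
#8 0x25→b9/s1 L1-HIT; vc=[]
#9 0x35→b13/s1 MISS; vc=[9]
#10 0xf→b3/s1 MISS; vc=[9,13]
#11 0x17→b5/s1 MISS; vc=[9,13,3]
#12 0xe→b3/s1 VC-HIT; vc=[9,13,5]
#13 0xd→b3/s1 L1-HIT; vc=[9,13,5]
#14 0x17→b5/s1 VC-HIT; vc=[9,13,3]
#15 0xd→b3/s1 VC-HIT; vc=[9,13,5]

MISSES = 4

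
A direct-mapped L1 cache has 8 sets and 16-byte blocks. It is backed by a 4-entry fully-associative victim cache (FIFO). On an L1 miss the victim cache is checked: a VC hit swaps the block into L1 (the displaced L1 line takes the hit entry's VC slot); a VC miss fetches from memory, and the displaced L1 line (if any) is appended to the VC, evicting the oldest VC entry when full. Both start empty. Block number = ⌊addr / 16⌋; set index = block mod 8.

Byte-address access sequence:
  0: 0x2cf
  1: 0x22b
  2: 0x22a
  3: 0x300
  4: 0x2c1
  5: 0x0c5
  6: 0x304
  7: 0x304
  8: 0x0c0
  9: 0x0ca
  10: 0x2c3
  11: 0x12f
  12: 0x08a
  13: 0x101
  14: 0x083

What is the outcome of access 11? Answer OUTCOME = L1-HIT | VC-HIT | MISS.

0: 0x2cf (blk 44, set 4) → MISS  vc=[]
1: 0x22b (blk 34, set 2) → MISS  vc=[]
2: 0x22a (blk 34, set 2) → L1-HIT  vc=[]
3: 0x300 (blk 48, set 0) → MISS  vc=[]
4: 0x2c1 (blk 44, set 4) → L1-HIT  vc=[]
5: 0xc5 (blk 12, set 4) → MISS  vc=[44]
6: 0x304 (blk 48, set 0) → L1-HIT  vc=[44]
7: 0x304 (blk 48, set 0) → L1-HIT  vc=[44]
8: 0xc0 (blk 12, set 4) → L1-HIT  vc=[44]
9: 0xca (blk 12, set 4) → L1-HIT  vc=[44]
10: 0x2c3 (blk 44, set 4) → VC-HIT  vc=[12]
11: 0x12f (blk 18, set 2) → MISS  vc=[12, 34]
12: 0x8a (blk 8, set 0) → MISS  vc=[12, 34, 48]
13: 0x101 (blk 16, set 0) → MISS  vc=[12, 34, 48, 8]
14: 0x83 (blk 8, set 0) → VC-HIT  vc=[12, 34, 48, 16]

OUTCOME = MISS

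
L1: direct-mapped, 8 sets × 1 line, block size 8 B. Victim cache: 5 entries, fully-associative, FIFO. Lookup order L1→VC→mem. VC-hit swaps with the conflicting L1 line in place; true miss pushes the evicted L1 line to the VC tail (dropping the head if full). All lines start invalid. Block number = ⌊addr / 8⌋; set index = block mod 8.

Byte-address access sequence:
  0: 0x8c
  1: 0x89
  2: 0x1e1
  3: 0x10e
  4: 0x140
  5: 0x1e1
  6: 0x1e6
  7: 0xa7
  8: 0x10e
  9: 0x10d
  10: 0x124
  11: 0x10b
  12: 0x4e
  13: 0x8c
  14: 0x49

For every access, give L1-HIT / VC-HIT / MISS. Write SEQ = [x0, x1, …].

SEQ = [MISS, L1-HIT, MISS, MISS, MISS, L1-HIT, L1-HIT, MISS, L1-HIT, L1-HIT, MISS, L1-HIT, MISS, VC-HIT, VC-HIT]

  [0] addr=0x8c blk=17 s=1: MISS | VC []
  [1] addr=0x89 blk=17 s=1: L1-HIT | VC []
  [2] addr=0x1e1 blk=60 s=4: MISS | VC []
  [3] addr=0x10e blk=33 s=1: MISS | VC [17]
  [4] addr=0x140 blk=40 s=0: MISS | VC [17]
  [5] addr=0x1e1 blk=60 s=4: L1-HIT | VC [17]
  [6] addr=0x1e6 blk=60 s=4: L1-HIT | VC [17]
  [7] addr=0xa7 blk=20 s=4: MISS | VC [17, 60]
  [8] addr=0x10e blk=33 s=1: L1-HIT | VC [17, 60]
  [9] addr=0x10d blk=33 s=1: L1-HIT | VC [17, 60]
  [10] addr=0x124 blk=36 s=4: MISS | VC [17, 60, 20]
  [11] addr=0x10b blk=33 s=1: L1-HIT | VC [17, 60, 20]
  [12] addr=0x4e blk=9 s=1: MISS | VC [17, 60, 20, 33]
  [13] addr=0x8c blk=17 s=1: VC-HIT | VC [9, 60, 20, 33]
  [14] addr=0x49 blk=9 s=1: VC-HIT | VC [17, 60, 20, 33]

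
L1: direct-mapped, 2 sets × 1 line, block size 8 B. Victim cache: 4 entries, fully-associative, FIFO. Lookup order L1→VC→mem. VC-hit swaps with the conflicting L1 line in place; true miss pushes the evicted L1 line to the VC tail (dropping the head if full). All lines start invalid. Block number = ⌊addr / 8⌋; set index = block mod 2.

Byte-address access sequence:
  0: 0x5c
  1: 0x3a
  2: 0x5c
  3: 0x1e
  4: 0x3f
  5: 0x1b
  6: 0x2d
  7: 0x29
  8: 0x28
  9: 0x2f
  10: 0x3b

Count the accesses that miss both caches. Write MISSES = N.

  [0] addr=0x5c blk=11 s=1: MISS | VC []
  [1] addr=0x3a blk=7 s=1: MISS | VC [11]
  [2] addr=0x5c blk=11 s=1: VC-HIT | VC [7]
  [3] addr=0x1e blk=3 s=1: MISS | VC [7, 11]
  [4] addr=0x3f blk=7 s=1: VC-HIT | VC [3, 11]
  [5] addr=0x1b blk=3 s=1: VC-HIT | VC [7, 11]
  [6] addr=0x2d blk=5 s=1: MISS | VC [7, 11, 3]
  [7] addr=0x29 blk=5 s=1: L1-HIT | VC [7, 11, 3]
  [8] addr=0x28 blk=5 s=1: L1-HIT | VC [7, 11, 3]
  [9] addr=0x2f blk=5 s=1: L1-HIT | VC [7, 11, 3]
  [10] addr=0x3b blk=7 s=1: VC-HIT | VC [5, 11, 3]

MISSES = 4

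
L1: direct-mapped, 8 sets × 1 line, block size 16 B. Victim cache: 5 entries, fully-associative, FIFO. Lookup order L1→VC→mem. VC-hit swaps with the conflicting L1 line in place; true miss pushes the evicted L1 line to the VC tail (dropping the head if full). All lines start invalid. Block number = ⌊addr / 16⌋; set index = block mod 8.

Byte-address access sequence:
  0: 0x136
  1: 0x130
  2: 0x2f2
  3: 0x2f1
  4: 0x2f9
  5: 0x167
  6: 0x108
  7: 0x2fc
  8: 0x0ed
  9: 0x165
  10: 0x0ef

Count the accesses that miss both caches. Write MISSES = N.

MISSES = 5

#0 0x136→b19/s3 MISS; vc=[]
#1 0x130→b19/s3 L1-HIT; vc=[]
#2 0x2f2→b47/s7 MISS; vc=[]
#3 0x2f1→b47/s7 L1-HIT; vc=[]
#4 0x2f9→b47/s7 L1-HIT; vc=[]
#5 0x167→b22/s6 MISS; vc=[]
#6 0x108→b16/s0 MISS; vc=[]
#7 0x2fc→b47/s7 L1-HIT; vc=[]
#8 0xed→b14/s6 MISS; vc=[22]
#9 0x165→b22/s6 VC-HIT; vc=[14]
#10 0xef→b14/s6 VC-HIT; vc=[22]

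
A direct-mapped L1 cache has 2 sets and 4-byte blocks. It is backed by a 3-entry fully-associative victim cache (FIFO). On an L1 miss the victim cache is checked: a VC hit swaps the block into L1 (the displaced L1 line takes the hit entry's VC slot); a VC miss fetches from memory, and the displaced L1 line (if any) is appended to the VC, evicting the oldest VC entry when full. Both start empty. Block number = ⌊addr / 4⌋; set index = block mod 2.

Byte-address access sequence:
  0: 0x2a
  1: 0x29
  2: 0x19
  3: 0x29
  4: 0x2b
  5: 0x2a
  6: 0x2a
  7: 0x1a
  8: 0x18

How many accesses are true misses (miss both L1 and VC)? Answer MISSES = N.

0: 0x2a (blk 10, set 0) → MISS  vc=[]
1: 0x29 (blk 10, set 0) → L1-HIT  vc=[]
2: 0x19 (blk 6, set 0) → MISS  vc=[10]
3: 0x29 (blk 10, set 0) → VC-HIT  vc=[6]
4: 0x2b (blk 10, set 0) → L1-HIT  vc=[6]
5: 0x2a (blk 10, set 0) → L1-HIT  vc=[6]
6: 0x2a (blk 10, set 0) → L1-HIT  vc=[6]
7: 0x1a (blk 6, set 0) → VC-HIT  vc=[10]
8: 0x18 (blk 6, set 0) → L1-HIT  vc=[10]

MISSES = 2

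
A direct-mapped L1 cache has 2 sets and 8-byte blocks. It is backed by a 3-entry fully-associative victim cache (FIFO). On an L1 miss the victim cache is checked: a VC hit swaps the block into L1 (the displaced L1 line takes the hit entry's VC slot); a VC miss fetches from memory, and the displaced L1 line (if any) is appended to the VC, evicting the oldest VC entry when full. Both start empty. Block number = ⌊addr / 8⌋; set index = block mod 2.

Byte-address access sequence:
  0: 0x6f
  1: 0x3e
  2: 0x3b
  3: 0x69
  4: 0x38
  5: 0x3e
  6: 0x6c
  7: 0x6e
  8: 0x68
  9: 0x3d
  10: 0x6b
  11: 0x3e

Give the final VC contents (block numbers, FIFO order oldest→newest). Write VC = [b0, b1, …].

VC = [13]

  [0] addr=0x6f blk=13 s=1: MISS | VC []
  [1] addr=0x3e blk=7 s=1: MISS | VC [13]
  [2] addr=0x3b blk=7 s=1: L1-HIT | VC [13]
  [3] addr=0x69 blk=13 s=1: VC-HIT | VC [7]
  [4] addr=0x38 blk=7 s=1: VC-HIT | VC [13]
  [5] addr=0x3e blk=7 s=1: L1-HIT | VC [13]
  [6] addr=0x6c blk=13 s=1: VC-HIT | VC [7]
  [7] addr=0x6e blk=13 s=1: L1-HIT | VC [7]
  [8] addr=0x68 blk=13 s=1: L1-HIT | VC [7]
  [9] addr=0x3d blk=7 s=1: VC-HIT | VC [13]
  [10] addr=0x6b blk=13 s=1: VC-HIT | VC [7]
  [11] addr=0x3e blk=7 s=1: VC-HIT | VC [13]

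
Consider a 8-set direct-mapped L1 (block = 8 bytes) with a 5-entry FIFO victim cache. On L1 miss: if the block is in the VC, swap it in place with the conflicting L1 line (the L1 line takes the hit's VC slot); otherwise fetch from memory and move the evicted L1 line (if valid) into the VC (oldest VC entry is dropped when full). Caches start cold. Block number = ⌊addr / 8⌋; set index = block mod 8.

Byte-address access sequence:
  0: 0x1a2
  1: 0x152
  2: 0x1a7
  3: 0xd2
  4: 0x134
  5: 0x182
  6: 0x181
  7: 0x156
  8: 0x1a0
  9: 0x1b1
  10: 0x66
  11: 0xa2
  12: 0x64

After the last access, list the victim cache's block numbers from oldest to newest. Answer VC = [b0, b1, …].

  [0] addr=0x1a2 blk=52 s=4: MISS | VC []
  [1] addr=0x152 blk=42 s=2: MISS | VC []
  [2] addr=0x1a7 blk=52 s=4: L1-HIT | VC []
  [3] addr=0xd2 blk=26 s=2: MISS | VC [42]
  [4] addr=0x134 blk=38 s=6: MISS | VC [42]
  [5] addr=0x182 blk=48 s=0: MISS | VC [42]
  [6] addr=0x181 blk=48 s=0: L1-HIT | VC [42]
  [7] addr=0x156 blk=42 s=2: VC-HIT | VC [26]
  [8] addr=0x1a0 blk=52 s=4: L1-HIT | VC [26]
  [9] addr=0x1b1 blk=54 s=6: MISS | VC [26, 38]
  [10] addr=0x66 blk=12 s=4: MISS | VC [26, 38, 52]
  [11] addr=0xa2 blk=20 s=4: MISS | VC [26, 38, 52, 12]
  [12] addr=0x64 blk=12 s=4: VC-HIT | VC [26, 38, 52, 20]

VC = [26, 38, 52, 20]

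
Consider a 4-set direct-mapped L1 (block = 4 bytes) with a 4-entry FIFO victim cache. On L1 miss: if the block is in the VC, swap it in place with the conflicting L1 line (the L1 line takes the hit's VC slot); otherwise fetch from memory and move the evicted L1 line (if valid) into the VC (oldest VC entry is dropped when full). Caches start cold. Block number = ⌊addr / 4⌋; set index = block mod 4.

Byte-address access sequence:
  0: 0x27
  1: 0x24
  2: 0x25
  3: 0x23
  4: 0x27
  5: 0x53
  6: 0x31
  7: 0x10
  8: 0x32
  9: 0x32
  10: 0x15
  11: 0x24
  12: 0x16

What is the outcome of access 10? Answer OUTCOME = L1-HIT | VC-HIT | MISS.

OUTCOME = MISS

  [0] addr=0x27 blk=9 s=1: MISS | VC []
  [1] addr=0x24 blk=9 s=1: L1-HIT | VC []
  [2] addr=0x25 blk=9 s=1: L1-HIT | VC []
  [3] addr=0x23 blk=8 s=0: MISS | VC []
  [4] addr=0x27 blk=9 s=1: L1-HIT | VC []
  [5] addr=0x53 blk=20 s=0: MISS | VC [8]
  [6] addr=0x31 blk=12 s=0: MISS | VC [8, 20]
  [7] addr=0x10 blk=4 s=0: MISS | VC [8, 20, 12]
  [8] addr=0x32 blk=12 s=0: VC-HIT | VC [8, 20, 4]
  [9] addr=0x32 blk=12 s=0: L1-HIT | VC [8, 20, 4]
  [10] addr=0x15 blk=5 s=1: MISS | VC [8, 20, 4, 9]
  [11] addr=0x24 blk=9 s=1: VC-HIT | VC [8, 20, 4, 5]
  [12] addr=0x16 blk=5 s=1: VC-HIT | VC [8, 20, 4, 9]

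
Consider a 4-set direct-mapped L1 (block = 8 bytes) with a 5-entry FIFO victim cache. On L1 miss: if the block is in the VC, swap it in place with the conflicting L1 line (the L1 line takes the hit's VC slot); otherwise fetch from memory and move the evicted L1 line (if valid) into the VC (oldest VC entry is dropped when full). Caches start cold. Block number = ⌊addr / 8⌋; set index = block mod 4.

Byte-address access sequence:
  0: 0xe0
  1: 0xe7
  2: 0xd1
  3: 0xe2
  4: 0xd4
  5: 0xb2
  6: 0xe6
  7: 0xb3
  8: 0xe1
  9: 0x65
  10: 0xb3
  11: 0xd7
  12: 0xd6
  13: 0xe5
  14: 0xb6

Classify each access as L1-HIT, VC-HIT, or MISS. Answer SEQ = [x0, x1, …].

SEQ = [MISS, L1-HIT, MISS, L1-HIT, L1-HIT, MISS, L1-HIT, L1-HIT, L1-HIT, MISS, L1-HIT, VC-HIT, L1-HIT, VC-HIT, VC-HIT]

  [0] addr=0xe0 blk=28 s=0: MISS | VC []
  [1] addr=0xe7 blk=28 s=0: L1-HIT | VC []
  [2] addr=0xd1 blk=26 s=2: MISS | VC []
  [3] addr=0xe2 blk=28 s=0: L1-HIT | VC []
  [4] addr=0xd4 blk=26 s=2: L1-HIT | VC []
  [5] addr=0xb2 blk=22 s=2: MISS | VC [26]
  [6] addr=0xe6 blk=28 s=0: L1-HIT | VC [26]
  [7] addr=0xb3 blk=22 s=2: L1-HIT | VC [26]
  [8] addr=0xe1 blk=28 s=0: L1-HIT | VC [26]
  [9] addr=0x65 blk=12 s=0: MISS | VC [26, 28]
  [10] addr=0xb3 blk=22 s=2: L1-HIT | VC [26, 28]
  [11] addr=0xd7 blk=26 s=2: VC-HIT | VC [22, 28]
  [12] addr=0xd6 blk=26 s=2: L1-HIT | VC [22, 28]
  [13] addr=0xe5 blk=28 s=0: VC-HIT | VC [22, 12]
  [14] addr=0xb6 blk=22 s=2: VC-HIT | VC [26, 12]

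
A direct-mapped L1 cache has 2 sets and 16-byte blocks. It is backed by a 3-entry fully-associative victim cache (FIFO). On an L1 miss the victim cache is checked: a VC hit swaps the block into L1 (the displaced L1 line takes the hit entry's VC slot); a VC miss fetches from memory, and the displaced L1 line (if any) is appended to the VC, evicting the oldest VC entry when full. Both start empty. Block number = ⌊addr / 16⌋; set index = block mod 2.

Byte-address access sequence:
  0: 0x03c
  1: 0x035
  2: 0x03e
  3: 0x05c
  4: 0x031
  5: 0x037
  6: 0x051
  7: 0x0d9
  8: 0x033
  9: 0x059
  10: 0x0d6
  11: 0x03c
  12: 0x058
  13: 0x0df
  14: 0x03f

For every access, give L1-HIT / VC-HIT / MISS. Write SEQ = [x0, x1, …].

  [0] addr=0x3c blk=3 s=1: MISS | VC []
  [1] addr=0x35 blk=3 s=1: L1-HIT | VC []
  [2] addr=0x3e blk=3 s=1: L1-HIT | VC []
  [3] addr=0x5c blk=5 s=1: MISS | VC [3]
  [4] addr=0x31 blk=3 s=1: VC-HIT | VC [5]
  [5] addr=0x37 blk=3 s=1: L1-HIT | VC [5]
  [6] addr=0x51 blk=5 s=1: VC-HIT | VC [3]
  [7] addr=0xd9 blk=13 s=1: MISS | VC [3, 5]
  [8] addr=0x33 blk=3 s=1: VC-HIT | VC [13, 5]
  [9] addr=0x59 blk=5 s=1: VC-HIT | VC [13, 3]
  [10] addr=0xd6 blk=13 s=1: VC-HIT | VC [5, 3]
  [11] addr=0x3c blk=3 s=1: VC-HIT | VC [5, 13]
  [12] addr=0x58 blk=5 s=1: VC-HIT | VC [3, 13]
  [13] addr=0xdf blk=13 s=1: VC-HIT | VC [3, 5]
  [14] addr=0x3f blk=3 s=1: VC-HIT | VC [13, 5]

SEQ = [MISS, L1-HIT, L1-HIT, MISS, VC-HIT, L1-HIT, VC-HIT, MISS, VC-HIT, VC-HIT, VC-HIT, VC-HIT, VC-HIT, VC-HIT, VC-HIT]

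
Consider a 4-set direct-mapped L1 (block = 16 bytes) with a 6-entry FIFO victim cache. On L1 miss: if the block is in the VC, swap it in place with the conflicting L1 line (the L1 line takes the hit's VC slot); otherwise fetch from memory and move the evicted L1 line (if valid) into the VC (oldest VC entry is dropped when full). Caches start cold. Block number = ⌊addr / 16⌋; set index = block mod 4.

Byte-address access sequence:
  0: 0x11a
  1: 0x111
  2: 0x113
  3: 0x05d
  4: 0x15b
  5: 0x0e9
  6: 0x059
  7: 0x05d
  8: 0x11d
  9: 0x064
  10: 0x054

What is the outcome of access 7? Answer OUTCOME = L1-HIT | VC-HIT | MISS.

OUTCOME = L1-HIT

#0 0x11a→b17/s1 MISS; vc=[]
#1 0x111→b17/s1 L1-HIT; vc=[]
#2 0x113→b17/s1 L1-HIT; vc=[]
#3 0x5d→b5/s1 MISS; vc=[17]
#4 0x15b→b21/s1 MISS; vc=[17,5]
#5 0xe9→b14/s2 MISS; vc=[17,5]
#6 0x59→b5/s1 VC-HIT; vc=[17,21]
#7 0x5d→b5/s1 L1-HIT; vc=[17,21]
#8 0x11d→b17/s1 VC-HIT; vc=[5,21]
#9 0x64→b6/s2 MISS; vc=[5,21,14]
#10 0x54→b5/s1 VC-HIT; vc=[17,21,14]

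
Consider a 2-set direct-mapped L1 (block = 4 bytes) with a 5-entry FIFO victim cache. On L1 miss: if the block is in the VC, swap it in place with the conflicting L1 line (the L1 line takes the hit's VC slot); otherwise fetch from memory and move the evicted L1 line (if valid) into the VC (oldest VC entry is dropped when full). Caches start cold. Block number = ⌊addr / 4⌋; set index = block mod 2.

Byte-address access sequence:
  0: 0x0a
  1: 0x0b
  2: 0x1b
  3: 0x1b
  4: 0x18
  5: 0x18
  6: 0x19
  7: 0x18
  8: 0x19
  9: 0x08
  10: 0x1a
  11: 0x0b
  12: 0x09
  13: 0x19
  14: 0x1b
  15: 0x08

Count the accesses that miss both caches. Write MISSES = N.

  [0] addr=0xa blk=2 s=0: MISS | VC []
  [1] addr=0xb blk=2 s=0: L1-HIT | VC []
  [2] addr=0x1b blk=6 s=0: MISS | VC [2]
  [3] addr=0x1b blk=6 s=0: L1-HIT | VC [2]
  [4] addr=0x18 blk=6 s=0: L1-HIT | VC [2]
  [5] addr=0x18 blk=6 s=0: L1-HIT | VC [2]
  [6] addr=0x19 blk=6 s=0: L1-HIT | VC [2]
  [7] addr=0x18 blk=6 s=0: L1-HIT | VC [2]
  [8] addr=0x19 blk=6 s=0: L1-HIT | VC [2]
  [9] addr=0x8 blk=2 s=0: VC-HIT | VC [6]
  [10] addr=0x1a blk=6 s=0: VC-HIT | VC [2]
  [11] addr=0xb blk=2 s=0: VC-HIT | VC [6]
  [12] addr=0x9 blk=2 s=0: L1-HIT | VC [6]
  [13] addr=0x19 blk=6 s=0: VC-HIT | VC [2]
  [14] addr=0x1b blk=6 s=0: L1-HIT | VC [2]
  [15] addr=0x8 blk=2 s=0: VC-HIT | VC [6]

MISSES = 2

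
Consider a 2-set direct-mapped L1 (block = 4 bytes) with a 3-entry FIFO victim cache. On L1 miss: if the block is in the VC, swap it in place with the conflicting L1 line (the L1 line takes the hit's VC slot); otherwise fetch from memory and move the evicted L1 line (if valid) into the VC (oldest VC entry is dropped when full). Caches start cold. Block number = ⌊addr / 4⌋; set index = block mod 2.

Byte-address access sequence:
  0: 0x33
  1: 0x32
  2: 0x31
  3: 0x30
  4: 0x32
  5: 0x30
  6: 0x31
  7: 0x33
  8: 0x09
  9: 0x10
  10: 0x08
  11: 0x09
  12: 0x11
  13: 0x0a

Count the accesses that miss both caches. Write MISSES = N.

MISSES = 3

#0 0x33→b12/s0 MISS; vc=[]
#1 0x32→b12/s0 L1-HIT; vc=[]
#2 0x31→b12/s0 L1-HIT; vc=[]
#3 0x30→b12/s0 L1-HIT; vc=[]
#4 0x32→b12/s0 L1-HIT; vc=[]
#5 0x30→b12/s0 L1-HIT; vc=[]
#6 0x31→b12/s0 L1-HIT; vc=[]
#7 0x33→b12/s0 L1-HIT; vc=[]
#8 0x9→b2/s0 MISS; vc=[12]
#9 0x10→b4/s0 MISS; vc=[12,2]
#10 0x8→b2/s0 VC-HIT; vc=[12,4]
#11 0x9→b2/s0 L1-HIT; vc=[12,4]
#12 0x11→b4/s0 VC-HIT; vc=[12,2]
#13 0xa→b2/s0 VC-HIT; vc=[12,4]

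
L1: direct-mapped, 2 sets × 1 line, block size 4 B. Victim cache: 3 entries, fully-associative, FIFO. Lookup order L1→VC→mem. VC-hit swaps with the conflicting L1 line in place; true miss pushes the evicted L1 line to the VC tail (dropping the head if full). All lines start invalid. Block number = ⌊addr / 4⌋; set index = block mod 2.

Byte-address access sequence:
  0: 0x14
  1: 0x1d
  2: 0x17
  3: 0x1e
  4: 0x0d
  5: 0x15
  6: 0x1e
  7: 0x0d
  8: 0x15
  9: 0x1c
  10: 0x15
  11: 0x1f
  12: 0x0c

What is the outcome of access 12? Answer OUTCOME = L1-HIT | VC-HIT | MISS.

0: 0x14 (blk 5, set 1) → MISS  vc=[]
1: 0x1d (blk 7, set 1) → MISS  vc=[5]
2: 0x17 (blk 5, set 1) → VC-HIT  vc=[7]
3: 0x1e (blk 7, set 1) → VC-HIT  vc=[5]
4: 0xd (blk 3, set 1) → MISS  vc=[5, 7]
5: 0x15 (blk 5, set 1) → VC-HIT  vc=[3, 7]
6: 0x1e (blk 7, set 1) → VC-HIT  vc=[3, 5]
7: 0xd (blk 3, set 1) → VC-HIT  vc=[7, 5]
8: 0x15 (blk 5, set 1) → VC-HIT  vc=[7, 3]
9: 0x1c (blk 7, set 1) → VC-HIT  vc=[5, 3]
10: 0x15 (blk 5, set 1) → VC-HIT  vc=[7, 3]
11: 0x1f (blk 7, set 1) → VC-HIT  vc=[5, 3]
12: 0xc (blk 3, set 1) → VC-HIT  vc=[5, 7]

OUTCOME = VC-HIT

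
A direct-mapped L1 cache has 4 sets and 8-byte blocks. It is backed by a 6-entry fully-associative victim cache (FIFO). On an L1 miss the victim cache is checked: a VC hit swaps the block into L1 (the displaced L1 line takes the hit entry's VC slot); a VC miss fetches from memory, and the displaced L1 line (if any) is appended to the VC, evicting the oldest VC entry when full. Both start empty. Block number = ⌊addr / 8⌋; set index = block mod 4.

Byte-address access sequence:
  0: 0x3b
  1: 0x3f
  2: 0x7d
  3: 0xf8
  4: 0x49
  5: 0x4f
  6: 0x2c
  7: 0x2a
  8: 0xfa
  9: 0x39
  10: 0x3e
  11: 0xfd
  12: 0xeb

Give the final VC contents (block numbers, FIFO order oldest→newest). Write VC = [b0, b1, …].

  [0] addr=0x3b blk=7 s=3: MISS | VC []
  [1] addr=0x3f blk=7 s=3: L1-HIT | VC []
  [2] addr=0x7d blk=15 s=3: MISS | VC [7]
  [3] addr=0xf8 blk=31 s=3: MISS | VC [7, 15]
  [4] addr=0x49 blk=9 s=1: MISS | VC [7, 15]
  [5] addr=0x4f blk=9 s=1: L1-HIT | VC [7, 15]
  [6] addr=0x2c blk=5 s=1: MISS | VC [7, 15, 9]
  [7] addr=0x2a blk=5 s=1: L1-HIT | VC [7, 15, 9]
  [8] addr=0xfa blk=31 s=3: L1-HIT | VC [7, 15, 9]
  [9] addr=0x39 blk=7 s=3: VC-HIT | VC [31, 15, 9]
  [10] addr=0x3e blk=7 s=3: L1-HIT | VC [31, 15, 9]
  [11] addr=0xfd blk=31 s=3: VC-HIT | VC [7, 15, 9]
  [12] addr=0xeb blk=29 s=1: MISS | VC [7, 15, 9, 5]

VC = [7, 15, 9, 5]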